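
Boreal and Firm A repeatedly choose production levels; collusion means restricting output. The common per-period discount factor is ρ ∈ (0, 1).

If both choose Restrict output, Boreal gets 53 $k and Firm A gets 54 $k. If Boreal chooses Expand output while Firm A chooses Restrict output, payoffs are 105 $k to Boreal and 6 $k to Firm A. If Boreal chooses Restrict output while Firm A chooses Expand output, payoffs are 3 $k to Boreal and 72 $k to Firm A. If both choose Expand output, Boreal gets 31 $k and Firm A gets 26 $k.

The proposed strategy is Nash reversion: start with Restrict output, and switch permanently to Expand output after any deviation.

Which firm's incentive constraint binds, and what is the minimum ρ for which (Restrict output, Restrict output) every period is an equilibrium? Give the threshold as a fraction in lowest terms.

Boreal; ρ ≥ 26/37

Boreal's threshold: (105−53)/(105−31) = 26/37.
Firm A's threshold: (72−54)/(72−26) = 9/23.
26/37 > 9/23, so Boreal binds and ρ* = 26/37.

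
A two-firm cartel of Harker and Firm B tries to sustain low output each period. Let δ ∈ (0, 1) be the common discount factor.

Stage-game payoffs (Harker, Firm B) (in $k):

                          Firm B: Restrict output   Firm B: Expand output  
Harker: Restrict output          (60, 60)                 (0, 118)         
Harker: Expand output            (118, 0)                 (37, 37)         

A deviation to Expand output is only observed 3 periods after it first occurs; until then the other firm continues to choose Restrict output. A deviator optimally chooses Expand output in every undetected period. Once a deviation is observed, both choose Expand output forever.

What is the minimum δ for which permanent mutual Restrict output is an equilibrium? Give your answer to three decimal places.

The best deviation is to choose Expand output for all 3 undetected periods, earning 118 each, then 37 forever once detected.
Deviation value: 118(1−δ^3)/(1−δ) + 37δ^3/(1−δ); cooperation value: 60/(1−δ).
IC: 60 ≥ 118(1−δ^3) + 37δ^3 = 118 − 81δ^3.
So δ^3 ≥ 58/81, giving δ ≥ (58/81)^(1/3) ≈ 0.895.

0.895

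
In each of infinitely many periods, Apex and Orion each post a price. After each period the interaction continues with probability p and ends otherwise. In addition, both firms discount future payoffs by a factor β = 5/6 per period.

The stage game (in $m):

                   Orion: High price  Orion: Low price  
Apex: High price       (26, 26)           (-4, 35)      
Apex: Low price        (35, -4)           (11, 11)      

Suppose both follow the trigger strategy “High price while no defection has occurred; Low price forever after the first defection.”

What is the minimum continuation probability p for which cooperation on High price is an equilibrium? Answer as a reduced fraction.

With continuation probability p and discount β, the effective per-period discount factor is βp.
Grim-trigger IC: βp ≥ (35−26)/(35−11) = 3/8.
So p ≥ (3/8)/(5/6) = 9/20.

9/20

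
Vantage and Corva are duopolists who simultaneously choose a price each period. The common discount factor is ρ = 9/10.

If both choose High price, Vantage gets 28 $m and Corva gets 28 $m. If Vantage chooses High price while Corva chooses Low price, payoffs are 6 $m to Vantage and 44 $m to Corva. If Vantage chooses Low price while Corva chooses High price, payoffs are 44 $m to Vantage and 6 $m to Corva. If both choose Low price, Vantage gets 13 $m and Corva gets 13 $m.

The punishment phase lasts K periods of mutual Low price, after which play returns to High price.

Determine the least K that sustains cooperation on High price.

2

Need Σ_{k=1}^{K} ρ^k ≥ (44−28)/(28−13) = 1.0667 at ρ = 9/10.
At K = 1 the sum is 0.9000 < 1.0667; at K = 2 it is 1.7100 ≥ 1.0667.
So the minimum punishment length is K = 2.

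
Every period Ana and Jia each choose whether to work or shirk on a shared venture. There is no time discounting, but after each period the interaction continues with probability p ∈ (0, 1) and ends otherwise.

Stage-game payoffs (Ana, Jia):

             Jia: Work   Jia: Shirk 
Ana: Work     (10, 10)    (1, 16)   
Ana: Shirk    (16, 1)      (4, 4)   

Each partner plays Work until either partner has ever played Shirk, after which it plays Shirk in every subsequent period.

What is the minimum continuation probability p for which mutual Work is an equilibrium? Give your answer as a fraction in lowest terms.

1/2

Expected cooperation value is 10 + p·10 + p²·10 + … = 10/(1−p); deviation gives 16 + p·4/(1−p).
10 ≥ 16(1−p) + 4p ⇒ 12p ≥ 6 ⇒ p ≥ 6/12 = 1/2.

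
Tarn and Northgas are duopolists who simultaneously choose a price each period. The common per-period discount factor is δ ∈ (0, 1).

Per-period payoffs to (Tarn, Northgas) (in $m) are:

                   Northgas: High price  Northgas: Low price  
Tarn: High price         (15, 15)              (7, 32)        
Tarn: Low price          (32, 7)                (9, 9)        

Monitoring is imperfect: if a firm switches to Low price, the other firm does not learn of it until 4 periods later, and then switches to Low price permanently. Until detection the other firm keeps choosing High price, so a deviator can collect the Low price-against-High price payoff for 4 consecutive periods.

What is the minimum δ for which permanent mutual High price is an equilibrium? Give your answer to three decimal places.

0.927

The best deviation is to choose Low price for all 4 undetected periods, earning 32 each, then 9 forever once detected.
Deviation value: 32(1−δ^4)/(1−δ) + 9δ^4/(1−δ); cooperation value: 15/(1−δ).
IC: 15 ≥ 32(1−δ^4) + 9δ^4 = 32 − 23δ^4.
So δ^4 ≥ 17/23, giving δ ≥ (17/23)^(1/4) ≈ 0.927.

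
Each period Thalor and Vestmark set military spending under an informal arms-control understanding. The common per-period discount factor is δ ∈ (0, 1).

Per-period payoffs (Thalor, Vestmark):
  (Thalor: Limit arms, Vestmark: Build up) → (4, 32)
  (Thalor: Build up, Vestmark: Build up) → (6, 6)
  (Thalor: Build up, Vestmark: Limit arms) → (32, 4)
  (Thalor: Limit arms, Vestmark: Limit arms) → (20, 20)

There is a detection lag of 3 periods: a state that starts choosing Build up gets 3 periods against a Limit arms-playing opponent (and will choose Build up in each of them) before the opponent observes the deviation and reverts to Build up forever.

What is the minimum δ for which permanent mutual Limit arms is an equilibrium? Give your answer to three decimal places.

0.773

A deviator earns 32 for 3 periods, then 6 forever; cooperating earns 20 forever. Multiplying the IC by (1−δ):
20 ≥ 32(1−δ^3) + 6δ^3, so 26·δ^3 ≥ 12 and δ^3 ≥ 6/13.
δ ≥ (6/13)^(1/3) ≈ 0.773.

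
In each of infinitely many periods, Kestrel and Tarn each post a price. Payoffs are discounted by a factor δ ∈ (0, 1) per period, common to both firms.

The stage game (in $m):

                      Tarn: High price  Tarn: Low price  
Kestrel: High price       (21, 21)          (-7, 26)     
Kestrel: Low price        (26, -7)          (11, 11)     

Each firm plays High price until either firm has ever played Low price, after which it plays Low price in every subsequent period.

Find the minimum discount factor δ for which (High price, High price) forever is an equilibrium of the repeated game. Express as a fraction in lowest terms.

1/3

Cooperation forever yields 21 each period: 21/(1−δ).
Deviating yields 26 once, then 11 forever: 26 + 11δ/(1−δ).
No profitable deviation requires 21/(1−δ) ≥ 26 + 11δ/(1−δ).
Multiplying by (1−δ): 21 ≥ 26(1−δ) + 11δ = 26 − 15δ.
So 15δ ≥ 5, i.e. δ ≥ 5/15 = 1/3.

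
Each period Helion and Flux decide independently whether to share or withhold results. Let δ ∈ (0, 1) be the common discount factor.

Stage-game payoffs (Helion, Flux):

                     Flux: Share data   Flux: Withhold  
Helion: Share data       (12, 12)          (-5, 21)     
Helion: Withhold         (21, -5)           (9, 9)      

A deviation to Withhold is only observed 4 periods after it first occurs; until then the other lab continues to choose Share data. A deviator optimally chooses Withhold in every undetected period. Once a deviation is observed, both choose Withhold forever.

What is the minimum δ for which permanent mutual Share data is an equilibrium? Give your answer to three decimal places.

0.931

The best deviation is to choose Withhold for all 4 undetected periods, earning 21 each, then 9 forever once detected.
Deviation value: 21(1−δ^4)/(1−δ) + 9δ^4/(1−δ); cooperation value: 12/(1−δ).
IC: 12 ≥ 21(1−δ^4) + 9δ^4 = 21 − 12δ^4.
So δ^4 ≥ 9/12 = 3/4, giving δ ≥ (3/4)^(1/4) ≈ 0.931.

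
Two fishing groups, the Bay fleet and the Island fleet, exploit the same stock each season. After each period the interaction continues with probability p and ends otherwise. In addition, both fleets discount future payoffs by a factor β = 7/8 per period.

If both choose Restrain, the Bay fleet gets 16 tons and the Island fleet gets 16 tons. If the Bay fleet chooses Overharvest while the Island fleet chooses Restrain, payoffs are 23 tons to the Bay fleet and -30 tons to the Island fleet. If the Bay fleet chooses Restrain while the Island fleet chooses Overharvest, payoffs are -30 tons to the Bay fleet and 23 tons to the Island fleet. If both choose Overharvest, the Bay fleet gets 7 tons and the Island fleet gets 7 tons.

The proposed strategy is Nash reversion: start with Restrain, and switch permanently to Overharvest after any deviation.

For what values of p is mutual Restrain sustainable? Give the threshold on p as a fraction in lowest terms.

1/2

With continuation probability p and discount β, the effective per-period discount factor is βp.
Grim-trigger IC: βp ≥ (23−16)/(23−7) = 7/16.
So p ≥ (7/16)/(7/8) = 1/2.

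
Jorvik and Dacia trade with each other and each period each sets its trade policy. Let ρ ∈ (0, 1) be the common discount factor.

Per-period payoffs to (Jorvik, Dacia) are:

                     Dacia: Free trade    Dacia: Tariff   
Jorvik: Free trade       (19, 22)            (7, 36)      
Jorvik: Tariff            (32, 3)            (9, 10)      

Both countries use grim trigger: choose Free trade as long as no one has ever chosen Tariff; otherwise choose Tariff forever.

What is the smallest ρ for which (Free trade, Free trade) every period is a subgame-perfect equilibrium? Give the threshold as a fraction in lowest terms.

13/23

Jorvik's threshold: (32−19)/(32−9) = 13/23.
Dacia's threshold: (36−22)/(36−10) = 7/13.
13/23 > 7/13, so Jorvik binds and ρ* = 13/23.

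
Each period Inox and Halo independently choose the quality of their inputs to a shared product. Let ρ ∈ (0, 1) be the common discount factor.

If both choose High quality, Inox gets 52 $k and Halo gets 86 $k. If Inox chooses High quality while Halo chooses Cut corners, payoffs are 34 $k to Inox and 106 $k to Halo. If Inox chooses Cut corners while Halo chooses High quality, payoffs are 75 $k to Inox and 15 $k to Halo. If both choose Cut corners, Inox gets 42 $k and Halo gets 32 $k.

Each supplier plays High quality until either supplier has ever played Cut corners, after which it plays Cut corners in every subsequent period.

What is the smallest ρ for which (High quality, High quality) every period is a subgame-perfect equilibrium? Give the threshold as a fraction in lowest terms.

Inox: cooperation gives 52 each period; deviation gives 75 once then 42 forever.
  52/(1−ρ) ≥ 75 + 42ρ/(1−ρ) ⇒ ρ ≥ 23/33.
Halo: cooperation gives 86 each period; deviation gives 106 once then 32 forever.
  ρ ≥ 20/74 = 10/37.
Both must hold, so the binding constraint is Inox's: ρ ≥ 23/33.

23/33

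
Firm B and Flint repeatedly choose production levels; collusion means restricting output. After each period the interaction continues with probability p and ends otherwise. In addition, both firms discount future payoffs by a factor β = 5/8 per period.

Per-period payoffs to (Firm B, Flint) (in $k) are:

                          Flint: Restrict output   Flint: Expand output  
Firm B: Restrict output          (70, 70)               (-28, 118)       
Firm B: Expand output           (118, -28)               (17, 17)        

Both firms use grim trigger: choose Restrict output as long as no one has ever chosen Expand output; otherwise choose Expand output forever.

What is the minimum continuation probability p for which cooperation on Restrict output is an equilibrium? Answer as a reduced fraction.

With continuation probability p and discount β, the effective per-period discount factor is βp.
Grim-trigger IC: βp ≥ (118−70)/(118−17) = 48/101.
So p ≥ (48/101)/(5/8) = 384/505.

384/505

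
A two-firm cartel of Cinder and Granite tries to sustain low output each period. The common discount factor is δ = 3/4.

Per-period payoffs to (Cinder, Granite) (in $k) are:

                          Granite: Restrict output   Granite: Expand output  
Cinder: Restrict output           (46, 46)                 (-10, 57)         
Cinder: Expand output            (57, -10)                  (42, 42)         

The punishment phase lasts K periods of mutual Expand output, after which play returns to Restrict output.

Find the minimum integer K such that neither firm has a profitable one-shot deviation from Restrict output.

IC: δ(1−δ^K)/(1−δ) ≥ (57−46)/(46−42) = 11/4.
With δ = 3/4: need 1 − δ^K ≥ 11/4·(1−3/4)/(3/4), i.e. δ^K ≤ 0.0833.
Since (3/4)^8 = 0.1001 and (3/4)^9 = 0.0751, the smallest such K is 9.

9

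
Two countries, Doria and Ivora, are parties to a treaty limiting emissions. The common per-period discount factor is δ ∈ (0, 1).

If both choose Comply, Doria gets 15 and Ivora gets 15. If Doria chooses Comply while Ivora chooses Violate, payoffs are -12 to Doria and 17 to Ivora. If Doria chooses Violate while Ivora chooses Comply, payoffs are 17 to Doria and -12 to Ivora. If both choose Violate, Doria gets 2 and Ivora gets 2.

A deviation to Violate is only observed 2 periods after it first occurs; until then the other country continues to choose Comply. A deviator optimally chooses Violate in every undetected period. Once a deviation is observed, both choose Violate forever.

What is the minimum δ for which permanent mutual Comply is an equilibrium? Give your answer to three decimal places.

0.365

The best deviation is to choose Violate for all 2 undetected periods, earning 17 each, then 2 forever once detected.
Deviation value: 17(1−δ^2)/(1−δ) + 2δ^2/(1−δ); cooperation value: 15/(1−δ).
IC: 15 ≥ 17(1−δ^2) + 2δ^2 = 17 − 15δ^2.
So δ^2 ≥ 2/15, giving δ ≥ (2/15)^(1/2) ≈ 0.365.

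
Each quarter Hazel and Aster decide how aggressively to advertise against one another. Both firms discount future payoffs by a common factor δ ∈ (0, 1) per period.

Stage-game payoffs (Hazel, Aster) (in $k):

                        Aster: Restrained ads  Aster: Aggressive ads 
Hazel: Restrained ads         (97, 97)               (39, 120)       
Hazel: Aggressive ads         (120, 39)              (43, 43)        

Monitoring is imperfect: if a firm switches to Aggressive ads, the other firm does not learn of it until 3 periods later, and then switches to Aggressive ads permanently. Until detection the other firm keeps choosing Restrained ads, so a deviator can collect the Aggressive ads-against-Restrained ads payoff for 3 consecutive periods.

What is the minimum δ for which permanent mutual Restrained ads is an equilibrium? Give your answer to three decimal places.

0.668

A deviator earns 120 for 3 periods, then 43 forever; cooperating earns 97 forever. Multiplying the IC by (1−δ):
97 ≥ 120(1−δ^3) + 43δ^3, so 77·δ^3 ≥ 23 and δ^3 ≥ 23/77.
δ ≥ (23/77)^(1/3) ≈ 0.668.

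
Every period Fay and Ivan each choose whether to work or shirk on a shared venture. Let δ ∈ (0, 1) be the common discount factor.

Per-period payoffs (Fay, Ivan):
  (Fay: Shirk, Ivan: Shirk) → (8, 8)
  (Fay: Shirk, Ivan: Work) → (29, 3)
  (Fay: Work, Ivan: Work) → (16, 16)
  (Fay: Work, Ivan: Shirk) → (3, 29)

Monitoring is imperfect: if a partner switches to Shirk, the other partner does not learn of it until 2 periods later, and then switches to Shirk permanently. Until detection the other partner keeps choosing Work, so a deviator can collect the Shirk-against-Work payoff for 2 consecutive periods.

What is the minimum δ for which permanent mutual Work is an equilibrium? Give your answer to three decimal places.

The best deviation is to choose Shirk for all 2 undetected periods, earning 29 each, then 8 forever once detected.
Deviation value: 29(1−δ^2)/(1−δ) + 8δ^2/(1−δ); cooperation value: 16/(1−δ).
IC: 16 ≥ 29(1−δ^2) + 8δ^2 = 29 − 21δ^2.
So δ^2 ≥ 13/21, giving δ ≥ (13/21)^(1/2) ≈ 0.787.

0.787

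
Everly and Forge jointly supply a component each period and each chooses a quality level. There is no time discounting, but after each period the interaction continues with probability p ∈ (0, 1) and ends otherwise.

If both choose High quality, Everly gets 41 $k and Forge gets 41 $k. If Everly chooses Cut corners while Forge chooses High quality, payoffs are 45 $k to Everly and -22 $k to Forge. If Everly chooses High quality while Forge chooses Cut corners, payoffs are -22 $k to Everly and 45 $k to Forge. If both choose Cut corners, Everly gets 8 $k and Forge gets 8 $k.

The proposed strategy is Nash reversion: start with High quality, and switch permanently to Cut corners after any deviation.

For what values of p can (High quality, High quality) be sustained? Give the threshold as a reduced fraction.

With no time discounting, the continuation probability p plays the role of the discount factor.
Grim-trigger IC: 41/(1−p) ≥ 45 + 8p/(1−p) ⇒ p ≥ (45−41)/(45−8) = 4/37.

4/37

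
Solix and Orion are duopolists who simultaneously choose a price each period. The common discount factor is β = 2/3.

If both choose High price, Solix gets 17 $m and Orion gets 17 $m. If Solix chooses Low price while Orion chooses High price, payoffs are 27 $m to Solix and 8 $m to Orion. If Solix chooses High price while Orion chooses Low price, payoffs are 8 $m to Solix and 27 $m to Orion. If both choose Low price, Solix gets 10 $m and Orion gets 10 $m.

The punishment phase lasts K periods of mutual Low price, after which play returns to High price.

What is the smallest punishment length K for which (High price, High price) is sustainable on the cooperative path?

IC: β(1−β^K)/(1−β) ≥ (27−17)/(17−10) = 10/7.
With β = 2/3: need 1 − β^K ≥ 10/7·(1−2/3)/(2/3), i.e. β^K ≤ 0.2857.
Since (2/3)^3 = 0.2963 and (2/3)^4 = 0.1975, the smallest such K is 4.

4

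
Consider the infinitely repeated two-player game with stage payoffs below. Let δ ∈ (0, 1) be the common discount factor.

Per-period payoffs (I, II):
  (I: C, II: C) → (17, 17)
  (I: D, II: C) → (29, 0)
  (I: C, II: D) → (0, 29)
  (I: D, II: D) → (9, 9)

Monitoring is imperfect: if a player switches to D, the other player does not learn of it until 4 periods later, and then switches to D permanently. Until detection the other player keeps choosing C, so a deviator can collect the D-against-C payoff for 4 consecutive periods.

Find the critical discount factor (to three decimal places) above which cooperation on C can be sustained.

0.880

A deviator earns 29 for 4 periods, then 9 forever; cooperating earns 17 forever. Multiplying the IC by (1−δ):
17 ≥ 29(1−δ^4) + 9δ^4, so 20·δ^4 ≥ 12 and δ^4 ≥ 3/5.
δ ≥ (3/5)^(1/4) ≈ 0.880.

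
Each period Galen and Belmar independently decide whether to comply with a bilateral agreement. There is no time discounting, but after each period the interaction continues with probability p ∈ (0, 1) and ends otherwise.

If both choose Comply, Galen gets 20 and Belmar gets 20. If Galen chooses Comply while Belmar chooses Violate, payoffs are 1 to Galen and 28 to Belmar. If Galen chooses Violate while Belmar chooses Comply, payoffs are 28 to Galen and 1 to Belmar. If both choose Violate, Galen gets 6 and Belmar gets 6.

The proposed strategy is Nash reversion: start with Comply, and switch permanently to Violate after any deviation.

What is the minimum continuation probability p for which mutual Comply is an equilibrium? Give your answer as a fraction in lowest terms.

4/11

Expected cooperation value is 20 + p·20 + p²·20 + … = 20/(1−p); deviation gives 28 + p·6/(1−p).
20 ≥ 28(1−p) + 6p ⇒ 22p ≥ 8 ⇒ p ≥ 8/22 = 4/11.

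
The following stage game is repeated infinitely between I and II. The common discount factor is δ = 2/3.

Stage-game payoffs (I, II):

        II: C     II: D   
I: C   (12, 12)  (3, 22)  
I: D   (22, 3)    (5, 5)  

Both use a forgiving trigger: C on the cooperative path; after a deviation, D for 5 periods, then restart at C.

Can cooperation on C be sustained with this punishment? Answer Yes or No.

Yes

IC: δ+…+δ^5 ≥ (22−12)/(12−5) = 10/7.
At δ = 2/3: partial sum = 1.7366 ≥ 1.4286. Cooperation sustainable.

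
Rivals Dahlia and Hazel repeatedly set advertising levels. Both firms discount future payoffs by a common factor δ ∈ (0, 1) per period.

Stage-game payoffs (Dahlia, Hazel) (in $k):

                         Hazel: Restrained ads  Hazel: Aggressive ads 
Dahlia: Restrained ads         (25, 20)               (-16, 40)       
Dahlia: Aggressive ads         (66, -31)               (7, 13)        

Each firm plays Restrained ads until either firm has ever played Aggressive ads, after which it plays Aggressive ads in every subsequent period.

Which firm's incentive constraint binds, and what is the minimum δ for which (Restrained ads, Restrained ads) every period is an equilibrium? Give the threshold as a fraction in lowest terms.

Hazel; δ ≥ 20/27

Dahlia: cooperation gives 25 each period; deviation gives 66 once then 7 forever.
  25/(1−δ) ≥ 66 + 7δ/(1−δ) ⇒ δ ≥ 41/59.
Hazel: cooperation gives 20 each period; deviation gives 40 once then 13 forever.
  δ ≥ 20/27.
Both must hold, so the binding constraint is Hazel's: δ ≥ 20/27.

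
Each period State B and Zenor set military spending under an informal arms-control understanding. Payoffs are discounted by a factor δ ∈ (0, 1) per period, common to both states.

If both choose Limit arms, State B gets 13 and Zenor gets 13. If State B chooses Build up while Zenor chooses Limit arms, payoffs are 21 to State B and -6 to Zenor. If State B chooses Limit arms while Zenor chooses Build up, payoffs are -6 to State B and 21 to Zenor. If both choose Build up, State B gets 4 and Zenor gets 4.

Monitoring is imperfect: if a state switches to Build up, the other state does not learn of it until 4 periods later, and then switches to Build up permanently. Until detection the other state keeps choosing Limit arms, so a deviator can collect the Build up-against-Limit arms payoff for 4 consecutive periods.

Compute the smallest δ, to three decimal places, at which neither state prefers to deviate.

0.828

The best deviation is to choose Build up for all 4 undetected periods, earning 21 each, then 4 forever once detected.
Deviation value: 21(1−δ^4)/(1−δ) + 4δ^4/(1−δ); cooperation value: 13/(1−δ).
IC: 13 ≥ 21(1−δ^4) + 4δ^4 = 21 − 17δ^4.
So δ^4 ≥ 8/17, giving δ ≥ (8/17)^(1/4) ≈ 0.828.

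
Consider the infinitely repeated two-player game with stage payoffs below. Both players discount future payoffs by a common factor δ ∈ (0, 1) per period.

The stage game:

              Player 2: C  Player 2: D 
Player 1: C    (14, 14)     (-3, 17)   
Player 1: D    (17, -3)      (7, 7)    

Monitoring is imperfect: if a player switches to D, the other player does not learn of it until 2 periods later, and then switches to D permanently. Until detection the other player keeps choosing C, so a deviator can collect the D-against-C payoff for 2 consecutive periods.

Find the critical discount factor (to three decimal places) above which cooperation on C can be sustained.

The best deviation is to choose D for all 2 undetected periods, earning 17 each, then 7 forever once detected.
Deviation value: 17(1−δ^2)/(1−δ) + 7δ^2/(1−δ); cooperation value: 14/(1−δ).
IC: 14 ≥ 17(1−δ^2) + 7δ^2 = 17 − 10δ^2.
So δ^2 ≥ 3/10, giving δ ≥ (3/10)^(1/2) ≈ 0.548.

0.548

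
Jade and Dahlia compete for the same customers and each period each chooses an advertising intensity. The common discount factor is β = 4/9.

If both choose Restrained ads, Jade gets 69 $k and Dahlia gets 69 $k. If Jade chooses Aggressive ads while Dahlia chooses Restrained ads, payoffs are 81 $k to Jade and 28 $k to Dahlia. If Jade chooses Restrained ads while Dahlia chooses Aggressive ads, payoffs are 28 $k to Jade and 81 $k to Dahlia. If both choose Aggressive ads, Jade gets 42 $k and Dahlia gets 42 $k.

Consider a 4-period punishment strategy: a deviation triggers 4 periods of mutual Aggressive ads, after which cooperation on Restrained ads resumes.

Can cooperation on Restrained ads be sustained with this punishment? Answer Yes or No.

Yes

A one-shot deviation gives 81 now, then 42 for 4 periods, then back to 69.
Gain from deviating: (81−69) today; loss: (69−42) in each of the next 4 periods.
No-deviation condition: (69−42)(β+…+β^4) ≥ 81−69, i.e. β+…+β^4 ≥ 4/9.
At β = 4/9: β+…+β^4 = 0.7688 ≥ 0.4444.
So cooperation is sustainable.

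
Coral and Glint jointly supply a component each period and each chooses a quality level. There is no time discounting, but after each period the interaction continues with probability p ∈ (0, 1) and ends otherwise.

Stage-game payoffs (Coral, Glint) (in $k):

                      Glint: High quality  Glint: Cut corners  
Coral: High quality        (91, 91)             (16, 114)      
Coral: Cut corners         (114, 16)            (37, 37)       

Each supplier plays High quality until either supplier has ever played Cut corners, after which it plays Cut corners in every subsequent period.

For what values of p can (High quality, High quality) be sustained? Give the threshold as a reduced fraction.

With no time discounting, the continuation probability p plays the role of the discount factor.
Grim-trigger IC: 91/(1−p) ≥ 114 + 37p/(1−p) ⇒ p ≥ (114−91)/(114−37) = 23/77.

23/77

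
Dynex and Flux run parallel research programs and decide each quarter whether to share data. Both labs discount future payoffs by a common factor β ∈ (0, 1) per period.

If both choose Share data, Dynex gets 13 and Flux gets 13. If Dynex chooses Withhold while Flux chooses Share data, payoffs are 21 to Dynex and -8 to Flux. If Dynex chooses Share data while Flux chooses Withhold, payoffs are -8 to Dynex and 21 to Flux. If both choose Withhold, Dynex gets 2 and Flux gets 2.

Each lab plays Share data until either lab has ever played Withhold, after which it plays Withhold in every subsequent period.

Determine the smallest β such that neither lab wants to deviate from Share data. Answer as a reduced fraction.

8/19

Under grim trigger the critical discount factor is (T−C)/(T−P) with T = 21, C = 13, P = 2.
β* = (21−13)/(21−2) = 8/19.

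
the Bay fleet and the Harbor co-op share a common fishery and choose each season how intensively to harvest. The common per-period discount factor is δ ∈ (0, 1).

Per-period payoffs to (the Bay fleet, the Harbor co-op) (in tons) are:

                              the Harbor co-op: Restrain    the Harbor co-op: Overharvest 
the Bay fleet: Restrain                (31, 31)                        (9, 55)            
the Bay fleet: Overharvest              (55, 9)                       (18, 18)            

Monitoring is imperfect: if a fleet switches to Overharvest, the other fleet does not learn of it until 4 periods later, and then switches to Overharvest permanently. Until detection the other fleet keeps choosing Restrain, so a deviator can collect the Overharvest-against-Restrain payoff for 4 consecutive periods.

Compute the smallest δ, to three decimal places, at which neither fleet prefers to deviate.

Deviating for the 4 undetected periods gains 55−31 = 24 per period over cooperation, then loses 31−18 = 13 per period forever once punishment starts.
Gain: 24(1 + δ + … + δ^3); loss: 13·δ^4/(1−δ).
No profitable deviation ⇔ 24(1−δ^4) ≤ 13·δ^4, i.e. δ^4 ≥ 24/(24+13) = 24/37.
Hence δ ≥ (24/37)^(1/4) ≈ 0.897.

0.897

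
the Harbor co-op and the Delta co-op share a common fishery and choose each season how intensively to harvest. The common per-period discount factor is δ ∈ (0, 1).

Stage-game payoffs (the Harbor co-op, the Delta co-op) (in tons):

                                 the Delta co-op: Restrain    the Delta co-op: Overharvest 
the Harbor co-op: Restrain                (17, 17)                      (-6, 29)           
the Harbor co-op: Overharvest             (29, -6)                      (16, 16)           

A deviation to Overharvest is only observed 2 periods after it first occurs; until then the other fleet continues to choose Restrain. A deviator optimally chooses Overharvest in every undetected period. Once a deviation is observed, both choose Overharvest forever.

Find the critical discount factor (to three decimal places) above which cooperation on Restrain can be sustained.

0.961

The best deviation is to choose Overharvest for all 2 undetected periods, earning 29 each, then 16 forever once detected.
Deviation value: 29(1−δ^2)/(1−δ) + 16δ^2/(1−δ); cooperation value: 17/(1−δ).
IC: 17 ≥ 29(1−δ^2) + 16δ^2 = 29 − 13δ^2.
So δ^2 ≥ 12/13, giving δ ≥ (12/13)^(1/2) ≈ 0.961.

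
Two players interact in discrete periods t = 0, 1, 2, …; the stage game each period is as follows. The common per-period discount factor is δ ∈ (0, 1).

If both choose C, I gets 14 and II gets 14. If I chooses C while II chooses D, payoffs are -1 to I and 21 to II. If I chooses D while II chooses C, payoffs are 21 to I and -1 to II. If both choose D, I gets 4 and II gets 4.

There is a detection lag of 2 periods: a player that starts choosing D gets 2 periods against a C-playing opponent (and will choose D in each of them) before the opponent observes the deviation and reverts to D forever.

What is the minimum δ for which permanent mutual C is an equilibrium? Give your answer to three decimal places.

The best deviation is to choose D for all 2 undetected periods, earning 21 each, then 4 forever once detected.
Deviation value: 21(1−δ^2)/(1−δ) + 4δ^2/(1−δ); cooperation value: 14/(1−δ).
IC: 14 ≥ 21(1−δ^2) + 4δ^2 = 21 − 17δ^2.
So δ^2 ≥ 7/17, giving δ ≥ (7/17)^(1/2) ≈ 0.642.

0.642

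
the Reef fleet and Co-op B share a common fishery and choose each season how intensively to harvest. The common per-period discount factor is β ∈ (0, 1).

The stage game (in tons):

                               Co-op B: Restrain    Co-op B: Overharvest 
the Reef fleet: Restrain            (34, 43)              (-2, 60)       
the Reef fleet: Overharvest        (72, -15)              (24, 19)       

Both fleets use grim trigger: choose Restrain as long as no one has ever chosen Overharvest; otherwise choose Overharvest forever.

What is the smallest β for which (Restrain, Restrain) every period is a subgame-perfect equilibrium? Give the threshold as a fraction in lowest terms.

19/24

the Reef fleet's threshold: (72−34)/(72−24) = 19/24.
Co-op B's threshold: (60−43)/(60−19) = 17/41.
19/24 > 17/41, so the Reef fleet binds and β* = 19/24.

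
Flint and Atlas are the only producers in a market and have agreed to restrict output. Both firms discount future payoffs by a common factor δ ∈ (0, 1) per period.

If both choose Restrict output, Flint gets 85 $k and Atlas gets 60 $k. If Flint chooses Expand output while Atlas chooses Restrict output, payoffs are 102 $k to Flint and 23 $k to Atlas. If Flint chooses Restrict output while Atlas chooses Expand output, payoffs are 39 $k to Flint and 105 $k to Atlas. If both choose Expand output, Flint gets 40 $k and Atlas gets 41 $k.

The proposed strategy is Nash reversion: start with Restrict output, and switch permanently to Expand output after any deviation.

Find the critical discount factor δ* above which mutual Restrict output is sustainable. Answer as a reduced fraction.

45/64

Flint's threshold: (102−85)/(102−40) = 17/62.
Atlas's threshold: (105−60)/(105−41) = 45/64.
17/62 < 45/64, so Atlas binds and δ* = 45/64.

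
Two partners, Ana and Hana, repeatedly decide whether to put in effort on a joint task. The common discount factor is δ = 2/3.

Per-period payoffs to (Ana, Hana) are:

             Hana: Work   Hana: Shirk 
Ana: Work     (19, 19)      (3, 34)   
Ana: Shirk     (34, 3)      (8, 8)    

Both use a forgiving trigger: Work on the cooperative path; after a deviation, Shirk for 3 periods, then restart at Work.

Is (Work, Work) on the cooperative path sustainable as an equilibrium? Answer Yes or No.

Yes

Comparing payoff streams over the 4 periods until play realigns: cooperate → 19(1+δ+…+δ^3); deviate → 34 + 8(δ+…+δ^3).
Cooperation is sustained iff (19−8)(δ+…+δ^3) ≥ 34−19.
δ+…+δ^3 = 2/3·(1−(2/3)^3)/(1−2/3) = 1.4074, and (34−19)/(19−8) = 1.3636.
1.4074 ≥ 1.3636, so cooperation is sustainable.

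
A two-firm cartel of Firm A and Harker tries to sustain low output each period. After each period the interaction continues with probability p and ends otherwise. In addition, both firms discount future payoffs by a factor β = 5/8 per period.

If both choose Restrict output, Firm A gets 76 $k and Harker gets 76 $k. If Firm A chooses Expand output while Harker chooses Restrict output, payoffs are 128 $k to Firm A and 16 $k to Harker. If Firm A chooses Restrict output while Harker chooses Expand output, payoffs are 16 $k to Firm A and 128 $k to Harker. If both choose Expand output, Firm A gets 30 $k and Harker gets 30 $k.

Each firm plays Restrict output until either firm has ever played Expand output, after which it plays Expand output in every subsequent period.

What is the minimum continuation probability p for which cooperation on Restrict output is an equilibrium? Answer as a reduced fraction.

208/245

With continuation probability p and discount β, the effective per-period discount factor is βp.
Grim-trigger IC: βp ≥ (128−76)/(128−30) = 26/49.
So p ≥ (26/49)/(5/8) = 208/245.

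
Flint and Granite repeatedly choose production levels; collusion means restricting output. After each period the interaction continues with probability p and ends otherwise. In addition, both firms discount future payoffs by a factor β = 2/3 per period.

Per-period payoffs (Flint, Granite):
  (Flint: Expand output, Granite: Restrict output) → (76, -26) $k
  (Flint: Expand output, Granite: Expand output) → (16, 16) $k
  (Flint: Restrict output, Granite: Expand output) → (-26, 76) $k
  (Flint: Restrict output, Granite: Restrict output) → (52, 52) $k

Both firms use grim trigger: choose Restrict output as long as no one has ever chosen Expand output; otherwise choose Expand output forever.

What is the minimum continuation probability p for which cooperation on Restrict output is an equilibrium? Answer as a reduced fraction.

3/5

With continuation probability p and discount β, the effective per-period discount factor is βp.
Grim-trigger IC: βp ≥ (76−52)/(76−16) = 2/5.
So p ≥ (2/5)/(2/3) = 3/5.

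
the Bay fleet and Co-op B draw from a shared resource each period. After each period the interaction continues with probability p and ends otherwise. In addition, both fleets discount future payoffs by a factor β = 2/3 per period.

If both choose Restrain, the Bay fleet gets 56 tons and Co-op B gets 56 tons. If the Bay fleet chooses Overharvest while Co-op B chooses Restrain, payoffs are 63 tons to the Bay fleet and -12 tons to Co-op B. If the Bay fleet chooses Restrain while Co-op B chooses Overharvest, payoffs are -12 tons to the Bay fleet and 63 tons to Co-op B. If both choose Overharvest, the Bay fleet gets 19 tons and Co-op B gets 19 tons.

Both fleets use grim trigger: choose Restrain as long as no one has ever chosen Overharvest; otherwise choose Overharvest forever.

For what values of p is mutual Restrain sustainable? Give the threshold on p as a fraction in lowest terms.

21/88

Expected continuation weight on next period's payoff is β·p = 2/3·p, which plays the role of the discount factor.
Cooperation requires 2/3·p ≥ (63−56)/(63−19) = 7/44, hence p ≥ 21/88.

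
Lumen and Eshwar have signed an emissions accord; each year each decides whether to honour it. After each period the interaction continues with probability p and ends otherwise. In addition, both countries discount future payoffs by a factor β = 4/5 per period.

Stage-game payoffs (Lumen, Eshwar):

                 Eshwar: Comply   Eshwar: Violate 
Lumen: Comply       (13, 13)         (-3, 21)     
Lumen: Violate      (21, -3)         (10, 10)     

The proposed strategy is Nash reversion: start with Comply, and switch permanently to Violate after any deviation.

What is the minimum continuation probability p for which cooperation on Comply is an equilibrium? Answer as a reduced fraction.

10/11

With continuation probability p and discount β, the effective per-period discount factor is βp.
Grim-trigger IC: βp ≥ (21−13)/(21−10) = 8/11.
So p ≥ (8/11)/(4/5) = 10/11.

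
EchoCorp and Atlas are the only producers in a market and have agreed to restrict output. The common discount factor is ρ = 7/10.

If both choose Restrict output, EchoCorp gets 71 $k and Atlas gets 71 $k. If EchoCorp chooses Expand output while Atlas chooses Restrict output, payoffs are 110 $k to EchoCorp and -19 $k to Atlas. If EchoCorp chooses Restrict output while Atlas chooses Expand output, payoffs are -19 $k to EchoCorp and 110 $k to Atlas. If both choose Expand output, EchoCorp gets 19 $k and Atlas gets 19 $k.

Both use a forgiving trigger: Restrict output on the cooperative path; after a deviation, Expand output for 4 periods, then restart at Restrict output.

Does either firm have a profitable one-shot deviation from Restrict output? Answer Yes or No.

IC: ρ+…+ρ^4 ≥ (110−71)/(71−19) = 3/4.
At ρ = 7/10: partial sum = 1.7731 ≥ 0.7500. Cooperation sustainable.

No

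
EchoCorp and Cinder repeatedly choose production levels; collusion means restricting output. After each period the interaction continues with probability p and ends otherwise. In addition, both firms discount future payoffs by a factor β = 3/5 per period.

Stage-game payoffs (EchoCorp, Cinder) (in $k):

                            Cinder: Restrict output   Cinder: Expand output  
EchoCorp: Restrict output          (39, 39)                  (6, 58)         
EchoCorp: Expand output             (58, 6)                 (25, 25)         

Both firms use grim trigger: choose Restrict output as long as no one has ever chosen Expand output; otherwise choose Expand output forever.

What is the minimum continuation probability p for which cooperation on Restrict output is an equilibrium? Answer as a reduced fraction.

With continuation probability p and discount β, the effective per-period discount factor is βp.
Grim-trigger IC: βp ≥ (58−39)/(58−25) = 19/33.
So p ≥ (19/33)/(3/5) = 95/99.

95/99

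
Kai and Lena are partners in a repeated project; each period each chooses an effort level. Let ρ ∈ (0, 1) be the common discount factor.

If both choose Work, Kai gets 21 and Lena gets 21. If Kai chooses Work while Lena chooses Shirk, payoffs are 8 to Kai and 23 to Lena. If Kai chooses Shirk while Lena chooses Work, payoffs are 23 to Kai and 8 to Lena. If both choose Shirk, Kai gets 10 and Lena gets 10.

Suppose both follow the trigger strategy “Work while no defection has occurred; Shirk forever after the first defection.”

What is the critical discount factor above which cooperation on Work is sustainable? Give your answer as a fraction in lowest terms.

21/(1−ρ) ≥ 23 + 10ρ/(1−ρ)
21 ≥ 23 − 13ρ
ρ ≥ 2/13.

2/13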